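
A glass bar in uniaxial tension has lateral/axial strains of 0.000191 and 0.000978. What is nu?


Poisson's ratio: nu = lateral strain / axial strain
  nu = 0.000191 / 0.000978 = 0.1953

0.1953


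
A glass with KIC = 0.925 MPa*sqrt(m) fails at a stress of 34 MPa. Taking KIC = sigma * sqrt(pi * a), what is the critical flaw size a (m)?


Rearrange KIC = sigma * sqrt(pi * a):
  sqrt(pi * a) = KIC / sigma
  sqrt(pi * a) = 0.925 / 34 = 0.027206
  a = (KIC / sigma)^2 / pi
  a = 0.027206^2 / pi = 0.0002356 m

0.0002356 m


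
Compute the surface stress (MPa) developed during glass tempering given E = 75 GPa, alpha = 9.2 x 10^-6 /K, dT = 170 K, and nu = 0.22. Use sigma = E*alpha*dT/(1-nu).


Tempering stress: sigma = E * alpha * dT / (1 - nu)
  E (MPa) = 75 * 1000 = 75000
  Numerator = 75000 * (9.2 x 10^-6) * 170 = 117.3
  Denominator = 1 - 0.22 = 0.78
  sigma = 117.3 / 0.78 = 150.4 MPa

150.4 MPa


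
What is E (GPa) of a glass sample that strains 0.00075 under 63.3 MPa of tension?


Young's modulus: E = stress / strain
  E = 63.3 MPa / 0.00075 = 84400 MPa
Convert to GPa: 84400 / 1000 = 84.4 GPa

84.4 GPa


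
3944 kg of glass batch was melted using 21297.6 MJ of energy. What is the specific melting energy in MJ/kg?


Rearrange E = m * s for s:
  s = E / m
  s = 21297.6 / 3944 = 5.4 MJ/kg

5.4 MJ/kg


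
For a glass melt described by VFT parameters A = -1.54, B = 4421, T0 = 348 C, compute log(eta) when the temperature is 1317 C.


VFT equation: log(eta) = A + B / (T - T0)
  T - T0 = 1317 - 348 = 969
  B / (T - T0) = 4421 / 969 = 4.562
  log(eta) = -1.54 + 4.562 = 3.022

3.022


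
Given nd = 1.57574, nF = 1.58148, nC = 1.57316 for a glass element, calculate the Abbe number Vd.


Abbe number formula: Vd = (nd - 1) / (nF - nC)
  nd - 1 = 1.57574 - 1 = 0.57574
  nF - nC = 1.58148 - 1.57316 = 0.00832
  Vd = 0.57574 / 0.00832 = 69.2

69.2


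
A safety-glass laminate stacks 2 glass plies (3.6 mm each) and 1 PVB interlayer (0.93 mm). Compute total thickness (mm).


Total thickness = glass contribution + PVB contribution
  Glass: 2 * 3.6 = 7.2 mm
  PVB: 1 * 0.93 = 0.93 mm
  Total = 7.2 + 0.93 = 8.13 mm

8.13 mm


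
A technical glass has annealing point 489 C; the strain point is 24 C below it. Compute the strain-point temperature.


Strain point = annealing point - difference:
  T_strain = 489 - 24 = 465 C

465 C


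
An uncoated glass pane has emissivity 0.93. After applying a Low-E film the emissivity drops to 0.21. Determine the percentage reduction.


Percentage reduction = (1 - coated/uncoated) * 100
  Ratio = 0.21 / 0.93 = 0.2258
  Reduction = (1 - 0.2258) * 100 = 77.4%

77.4%


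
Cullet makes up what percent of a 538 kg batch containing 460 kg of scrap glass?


Cullet ratio = (cullet mass / total batch mass) * 100
  Ratio = 460 / 538 * 100 = 85.5%

85.5%


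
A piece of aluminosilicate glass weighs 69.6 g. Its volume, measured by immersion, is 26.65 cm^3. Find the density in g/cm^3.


Use the definition of density:
  rho = mass / volume
  rho = 69.6 / 26.65 = 2.612 g/cm^3

2.612 g/cm^3


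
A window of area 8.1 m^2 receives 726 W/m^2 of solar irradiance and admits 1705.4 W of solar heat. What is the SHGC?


Rearrange Q = Area * SHGC * Irradiance:
  SHGC = Q / (Area * Irradiance)
  SHGC = 1705.4 / (8.1 * 726) = 0.29

0.29


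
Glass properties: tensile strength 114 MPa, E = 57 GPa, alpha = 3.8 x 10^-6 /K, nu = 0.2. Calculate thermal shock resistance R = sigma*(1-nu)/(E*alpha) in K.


Thermal shock resistance: R = sigma * (1 - nu) / (E * alpha)
  Numerator = 114 * (1 - 0.2) = 91.2
  Denominator = 57 * 1000 * (3.8 x 10^-6) = 0.2166
  R = 91.2 / 0.2166 = 421.1 K

421.1 K


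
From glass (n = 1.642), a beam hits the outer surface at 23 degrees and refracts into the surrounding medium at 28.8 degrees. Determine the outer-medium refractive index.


Apply Snell's law: n1 * sin(theta1) = n2 * sin(theta2)
  n2 = n1 * sin(theta1) / sin(theta2)
  sin(23) = 0.390731
  sin(28.8) = 0.481754
  n2 = 1.642 * 0.390731 / 0.481754 = 1.3318

1.3318


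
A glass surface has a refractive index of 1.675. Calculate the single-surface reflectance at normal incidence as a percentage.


Fresnel reflectance at normal incidence:
  R = ((n - 1)/(n + 1))^2
  (n - 1)/(n + 1) = (1.675 - 1)/(1.675 + 1) = 0.252336
  R = 0.252336^2 = 0.0636735
  R(%) = 0.0636735 * 100 = 6.367%

6.367%


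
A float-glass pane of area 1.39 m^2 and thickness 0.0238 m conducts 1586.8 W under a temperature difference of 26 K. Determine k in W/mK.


Fourier's law rearranged: k = Q * t / (A * dT)
  Numerator = 1586.8 * 0.0238 = 37.76584
  Denominator = 1.39 * 26 = 36.14
  k = 37.76584 / 36.14 = 1.045 W/mK

1.045 W/mK


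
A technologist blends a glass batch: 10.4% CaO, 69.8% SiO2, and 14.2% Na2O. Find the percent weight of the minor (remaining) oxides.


Sum the three major oxides:
  SiO2 + Na2O + CaO = 69.8 + 14.2 + 10.4 = 94.4%
Subtract from 100%:
  Others = 100 - 94.4 = 5.6%

5.6%


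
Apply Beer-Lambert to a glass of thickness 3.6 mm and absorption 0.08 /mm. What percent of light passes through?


Beer-Lambert law: T = exp(-alpha * thickness)
  exponent = -0.08 * 3.6 = -0.288
  T = exp(-0.288) = 0.7498
  Percentage = 0.7498 * 100 = 74.98%

74.98%


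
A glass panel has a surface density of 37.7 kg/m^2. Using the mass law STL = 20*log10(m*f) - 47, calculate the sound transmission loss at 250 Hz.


Mass law: STL = 20 * log10(m * f) - 47
  m * f = 37.7 * 250 = 9425
  log10(9425) = 3.97428
  STL = 20 * 3.97428 - 47 = 79.4856 - 47 = 32.5 dB

32.5 dB


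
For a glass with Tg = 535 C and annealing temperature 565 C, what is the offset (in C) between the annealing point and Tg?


Offset = T_anneal - Tg:
  offset = 565 - 535 = 30 C

30 C


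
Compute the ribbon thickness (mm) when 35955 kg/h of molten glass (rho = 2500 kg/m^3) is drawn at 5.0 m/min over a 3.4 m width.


Ribbon cross-section from mass balance:
  Volume rate = throughput / density = 35955 / 2500 = 14.382 m^3/h
  thickness = volume rate / (speed * 60 * width), i.e.
  thickness = throughput / (60 * speed * width * density) * 1000
  thickness = 35955 / (60 * 5.0 * 3.4 * 2500) * 1000 = 14.1 mm

14.1 mm


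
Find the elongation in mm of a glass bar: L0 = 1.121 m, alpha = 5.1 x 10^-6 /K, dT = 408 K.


Thermal expansion formula: dL = alpha * L0 * dT
  dL = (5.1 x 10^-6) * 1.121 * 408 = 0.00233258 m
Convert to mm: 0.00233258 * 1000 = 2.3326 mm

2.3326 mm


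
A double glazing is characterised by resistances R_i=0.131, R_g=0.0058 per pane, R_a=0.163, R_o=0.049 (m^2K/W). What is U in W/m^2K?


Total thermal resistance (series):
  R_total = R_in + R_glass + R_air + R_glass + R_out
  R_total = 0.131 + 0.0058 + 0.163 + 0.0058 + 0.049 = 0.3546 m^2K/W
U-value = 1 / R_total = 1 / 0.3546 = 2.82 W/m^2K

2.82 W/m^2K


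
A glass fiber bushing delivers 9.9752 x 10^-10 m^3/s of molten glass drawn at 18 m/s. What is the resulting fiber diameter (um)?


Cross-sectional area from continuity:
  A = Q / v = 9.9752 x 10^-10 / 18 = 5.541778 x 10^-11 m^2
Diameter from circular cross-section:
  d = sqrt(4A / pi) * 10^6 (m -> um)
  d = sqrt(4 * 5.541778 x 10^-11 / pi) * 10^6 = 8.4 um

8.4 um


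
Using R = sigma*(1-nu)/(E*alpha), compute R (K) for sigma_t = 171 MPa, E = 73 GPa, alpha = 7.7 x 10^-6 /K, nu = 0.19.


Thermal shock resistance: R = sigma * (1 - nu) / (E * alpha)
  Numerator = 171 * (1 - 0.19) = 138.51
  Denominator = 73 * 1000 * (7.7 x 10^-6) = 0.5621
  R = 138.51 / 0.5621 = 246.4 K

246.4 K


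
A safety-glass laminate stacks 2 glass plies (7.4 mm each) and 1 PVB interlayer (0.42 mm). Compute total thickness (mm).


Total thickness = glass contribution + PVB contribution
  Glass: 2 * 7.4 = 14.8 mm
  PVB: 1 * 0.42 = 0.42 mm
  Total = 14.8 + 0.42 = 15.22 mm

15.22 mm


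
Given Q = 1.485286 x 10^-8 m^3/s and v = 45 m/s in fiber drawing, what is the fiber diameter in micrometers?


Cross-sectional area from continuity:
  A = Q / v = 1.485286 x 10^-8 / 45 = 3.300636 x 10^-10 m^2
Diameter from circular cross-section:
  d = sqrt(4A / pi) * 10^6 (m -> um)
  d = sqrt(4 * 3.300636 x 10^-10 / pi) * 10^6 = 20.5 um

20.5 um


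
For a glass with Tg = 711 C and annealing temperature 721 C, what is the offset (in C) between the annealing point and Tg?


Offset = T_anneal - Tg:
  offset = 721 - 711 = 10 C

10 C


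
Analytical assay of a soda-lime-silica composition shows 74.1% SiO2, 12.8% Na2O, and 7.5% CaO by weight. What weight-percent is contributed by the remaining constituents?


Sum the three major oxides:
  SiO2 + Na2O + CaO = 74.1 + 12.8 + 7.5 = 94.4%
Subtract from 100%:
  Others = 100 - 94.4 = 5.6%

5.6%


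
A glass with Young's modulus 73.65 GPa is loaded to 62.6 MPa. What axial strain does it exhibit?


Rearrange E = sigma / epsilon:
  epsilon = sigma / E
  E (MPa) = 73.65 * 1000 = 73650
  epsilon = 62.6 / 73650 = 0.00085

0.00085


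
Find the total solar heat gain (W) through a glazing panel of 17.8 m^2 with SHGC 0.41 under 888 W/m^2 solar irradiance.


Solar heat gain: Q = Area * SHGC * Irradiance
  Q = 17.8 * 0.41 * 888 = 6480.6 W

6480.6 W


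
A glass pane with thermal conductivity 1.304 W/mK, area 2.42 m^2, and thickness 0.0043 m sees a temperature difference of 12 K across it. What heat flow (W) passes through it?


Fourier's law: Q = k * A * dT / t
  Q = 1.304 * 2.42 * 12 / 0.0043
  Q = 37.86816 / 0.0043 = 8806.5 W

8806.5 W


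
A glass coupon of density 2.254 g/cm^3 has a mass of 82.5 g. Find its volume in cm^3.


Rearrange rho = m / V:
  V = m / rho
  V = 82.5 / 2.254 = 36.602 cm^3

36.602 cm^3


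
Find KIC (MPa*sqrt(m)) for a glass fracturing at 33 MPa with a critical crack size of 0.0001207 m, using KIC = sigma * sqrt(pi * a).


Fracture toughness: KIC = sigma * sqrt(pi * a)
  pi * a = pi * 0.0001207 = 0.00037919
  sqrt(pi * a) = 0.019473
  KIC = 33 * 0.019473 = 0.643 MPa*sqrt(m)

0.643 MPa*sqrt(m)


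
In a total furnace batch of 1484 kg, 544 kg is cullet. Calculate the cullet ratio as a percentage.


Cullet ratio = (cullet mass / total batch mass) * 100
  Ratio = 544 / 1484 * 100 = 36.66%

36.66%


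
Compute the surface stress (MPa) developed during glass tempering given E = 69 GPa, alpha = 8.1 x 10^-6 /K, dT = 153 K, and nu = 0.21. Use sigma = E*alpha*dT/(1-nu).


Tempering stress: sigma = E * alpha * dT / (1 - nu)
  E (MPa) = 69 * 1000 = 69000
  Numerator = 69000 * (8.1 x 10^-6) * 153 = 85.5117
  Denominator = 1 - 0.21 = 0.79
  sigma = 85.5117 / 0.79 = 108.2 MPa

108.2 MPa


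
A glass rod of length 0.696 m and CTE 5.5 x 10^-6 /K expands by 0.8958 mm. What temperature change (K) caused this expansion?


Rearrange dL = alpha * L0 * dT for dT:
  dT = dL / (alpha * L0)
  dL (m) = 0.8958 / 1000 = 0.0008958
  dT = 0.0008958 / ((5.5 x 10^-6) * 0.696) = 234.0 K

234.0 K


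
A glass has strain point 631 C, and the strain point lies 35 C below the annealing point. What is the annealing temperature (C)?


T_anneal = T_strain + gap:
  T_anneal = 631 + 35 = 666 C

666 C


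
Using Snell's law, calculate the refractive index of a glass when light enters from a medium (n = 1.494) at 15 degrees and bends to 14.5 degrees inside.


Apply Snell's law: n1 * sin(theta1) = n2 * sin(theta2)
  n2 = n1 * sin(theta1) / sin(theta2)
  sin(15) = 0.258819
  sin(14.5) = 0.25038
  n2 = 1.494 * 0.258819 / 0.25038 = 1.5444

1.5444


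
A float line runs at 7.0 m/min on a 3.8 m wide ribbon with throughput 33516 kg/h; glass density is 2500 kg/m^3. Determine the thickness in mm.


Ribbon cross-section from mass balance:
  Volume rate = throughput / density = 33516 / 2500 = 13.4064 m^3/h
  thickness = volume rate / (speed * 60 * width), i.e.
  thickness = throughput / (60 * speed * width * density) * 1000
  thickness = 33516 / (60 * 7.0 * 3.8 * 2500) * 1000 = 8.4 mm

8.4 mm


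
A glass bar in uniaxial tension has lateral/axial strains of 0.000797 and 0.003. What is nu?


Poisson's ratio: nu = lateral strain / axial strain
  nu = 0.000797 / 0.003 = 0.2657

0.2657


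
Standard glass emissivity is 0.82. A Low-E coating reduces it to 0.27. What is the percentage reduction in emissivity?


Percentage reduction = (1 - coated/uncoated) * 100
  Ratio = 0.27 / 0.82 = 0.3293
  Reduction = (1 - 0.3293) * 100 = 67.1%

67.1%


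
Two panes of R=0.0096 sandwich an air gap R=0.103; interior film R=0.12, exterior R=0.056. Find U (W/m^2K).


Total thermal resistance (series):
  R_total = R_in + R_glass + R_air + R_glass + R_out
  R_total = 0.12 + 0.0096 + 0.103 + 0.0096 + 0.056 = 0.2982 m^2K/W
U-value = 1 / R_total = 1 / 0.2982 = 3.353 W/m^2K

3.353 W/m^2K


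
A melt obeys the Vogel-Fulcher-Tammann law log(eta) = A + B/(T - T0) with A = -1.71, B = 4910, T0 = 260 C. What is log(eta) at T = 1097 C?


VFT equation: log(eta) = A + B / (T - T0)
  T - T0 = 1097 - 260 = 837
  B / (T - T0) = 4910 / 837 = 5.866
  log(eta) = -1.71 + 5.866 = 4.156

4.156


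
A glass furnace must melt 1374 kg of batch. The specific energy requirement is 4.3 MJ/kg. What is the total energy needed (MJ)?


Total energy = mass * specific energy
  E = 1374 * 4.3 = 5908.2 MJ

5908.2 MJ


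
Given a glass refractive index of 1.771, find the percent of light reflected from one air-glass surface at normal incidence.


Fresnel reflectance at normal incidence:
  R = ((n - 1)/(n + 1))^2
  (n - 1)/(n + 1) = (1.771 - 1)/(1.771 + 1) = 0.278239
  R = 0.278239^2 = 0.0774169
  R(%) = 0.0774169 * 100 = 7.742%

7.742%


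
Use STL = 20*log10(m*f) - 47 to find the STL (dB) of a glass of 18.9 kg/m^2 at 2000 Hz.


Mass law: STL = 20 * log10(m * f) - 47
  m * f = 18.9 * 2000 = 37800
  log10(37800) = 4.57749
  STL = 20 * 4.57749 - 47 = 91.5498 - 47 = 44.5 dB

44.5 dB


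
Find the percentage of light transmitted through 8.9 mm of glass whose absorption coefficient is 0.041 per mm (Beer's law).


Beer-Lambert law: T = exp(-alpha * thickness)
  exponent = -0.041 * 8.9 = -0.3649
  T = exp(-0.3649) = 0.6943
  Percentage = 0.6943 * 100 = 69.43%

69.43%


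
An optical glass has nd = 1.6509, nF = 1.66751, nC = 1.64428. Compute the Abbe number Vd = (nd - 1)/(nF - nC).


Abbe number formula: Vd = (nd - 1) / (nF - nC)
  nd - 1 = 1.6509 - 1 = 0.6509
  nF - nC = 1.66751 - 1.64428 = 0.02323
  Vd = 0.6509 / 0.02323 = 28.02

28.02


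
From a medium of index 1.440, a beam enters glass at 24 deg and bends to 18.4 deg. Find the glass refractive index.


Apply Snell's law: n1 * sin(theta1) = n2 * sin(theta2)
  n2 = n1 * sin(theta1) / sin(theta2)
  sin(24) = 0.406737
  sin(18.4) = 0.315649
  n2 = 1.440 * 0.406737 / 0.315649 = 1.8555

1.8555


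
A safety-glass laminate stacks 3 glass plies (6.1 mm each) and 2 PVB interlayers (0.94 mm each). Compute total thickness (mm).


Total thickness = glass contribution + PVB contribution
  Glass: 3 * 6.1 = 18.3 mm
  PVB: 2 * 0.94 = 1.88 mm
  Total = 18.3 + 1.88 = 20.18 mm

20.18 mm


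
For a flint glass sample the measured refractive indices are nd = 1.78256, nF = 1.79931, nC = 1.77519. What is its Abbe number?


Abbe number formula: Vd = (nd - 1) / (nF - nC)
  nd - 1 = 1.78256 - 1 = 0.78256
  nF - nC = 1.79931 - 1.77519 = 0.02412
  Vd = 0.78256 / 0.02412 = 32.44

32.44


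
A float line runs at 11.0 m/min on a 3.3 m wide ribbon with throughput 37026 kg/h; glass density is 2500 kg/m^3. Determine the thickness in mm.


Ribbon cross-section from mass balance:
  Volume rate = throughput / density = 37026 / 2500 = 14.8104 m^3/h
  thickness = volume rate / (speed * 60 * width), i.e.
  thickness = throughput / (60 * speed * width * density) * 1000
  thickness = 37026 / (60 * 11.0 * 3.3 * 2500) * 1000 = 6.8 mm

6.8 mm


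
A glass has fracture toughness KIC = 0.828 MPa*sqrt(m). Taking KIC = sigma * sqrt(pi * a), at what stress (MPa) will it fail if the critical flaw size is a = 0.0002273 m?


Rearrange KIC = sigma * sqrt(pi * a):
  sigma = KIC / sqrt(pi * a)
  sqrt(pi * 0.0002273) = 0.026722
  sigma = 0.828 / 0.026722 = 30.99 MPa

30.99 MPa


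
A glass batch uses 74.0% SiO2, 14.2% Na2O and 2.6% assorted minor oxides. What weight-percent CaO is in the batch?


Pieces sum to 100%:
  CaO = 100 - (SiO2 + Na2O + others)
  CaO = 100 - (74.0 + 14.2 + 2.6) = 9.2%

9.2%


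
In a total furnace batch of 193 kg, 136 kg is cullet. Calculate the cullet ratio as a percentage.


Cullet ratio = (cullet mass / total batch mass) * 100
  Ratio = 136 / 193 * 100 = 70.47%

70.47%


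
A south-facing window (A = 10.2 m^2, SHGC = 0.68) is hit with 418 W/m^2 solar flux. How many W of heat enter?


Solar heat gain: Q = Area * SHGC * Irradiance
  Q = 10.2 * 0.68 * 418 = 2899.2 W

2899.2 W


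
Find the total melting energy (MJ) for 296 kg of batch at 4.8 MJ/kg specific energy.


Total energy = mass * specific energy
  E = 296 * 4.8 = 1420.8 MJ

1420.8 MJ


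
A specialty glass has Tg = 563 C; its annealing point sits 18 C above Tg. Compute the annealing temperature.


The annealing temperature is Tg plus the offset:
  T_anneal = 563 + 18 = 581 C

581 C


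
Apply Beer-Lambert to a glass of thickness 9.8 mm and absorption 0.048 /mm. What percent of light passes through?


Beer-Lambert law: T = exp(-alpha * thickness)
  exponent = -0.048 * 9.8 = -0.4704
  T = exp(-0.4704) = 0.6248
  Percentage = 0.6248 * 100 = 62.48%

62.48%


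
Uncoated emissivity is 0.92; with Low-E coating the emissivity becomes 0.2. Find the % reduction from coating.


Percentage reduction = (1 - coated/uncoated) * 100
  Ratio = 0.2 / 0.92 = 0.2174
  Reduction = (1 - 0.2174) * 100 = 78.3%

78.3%


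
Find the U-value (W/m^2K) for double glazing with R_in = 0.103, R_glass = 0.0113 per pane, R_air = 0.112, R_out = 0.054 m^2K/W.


Total thermal resistance (series):
  R_total = R_in + R_glass + R_air + R_glass + R_out
  R_total = 0.103 + 0.0113 + 0.112 + 0.0113 + 0.054 = 0.2916 m^2K/W
U-value = 1 / R_total = 1 / 0.2916 = 3.429 W/m^2K

3.429 W/m^2K


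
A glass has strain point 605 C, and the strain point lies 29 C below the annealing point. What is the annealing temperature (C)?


T_anneal = T_strain + gap:
  T_anneal = 605 + 29 = 634 C

634 C


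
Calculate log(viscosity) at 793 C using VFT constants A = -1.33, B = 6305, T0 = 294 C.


VFT equation: log(eta) = A + B / (T - T0)
  T - T0 = 793 - 294 = 499
  B / (T - T0) = 6305 / 499 = 12.635
  log(eta) = -1.33 + 12.635 = 11.305

11.305


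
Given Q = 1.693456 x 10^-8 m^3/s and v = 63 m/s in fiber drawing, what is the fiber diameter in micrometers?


Cross-sectional area from continuity:
  A = Q / v = 1.693456 x 10^-8 / 63 = 2.688025 x 10^-10 m^2
Diameter from circular cross-section:
  d = sqrt(4A / pi) * 10^6 (m -> um)
  d = sqrt(4 * 2.688025 x 10^-10 / pi) * 10^6 = 18.5 um

18.5 um


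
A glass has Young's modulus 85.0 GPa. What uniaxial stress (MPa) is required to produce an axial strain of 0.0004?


Rearrange E = sigma / epsilon:
  sigma = E * epsilon
  E (MPa) = 85.0 * 1000 = 85000
  sigma = 85000 * 0.0004 = 34.0 MPa

34.0 MPa


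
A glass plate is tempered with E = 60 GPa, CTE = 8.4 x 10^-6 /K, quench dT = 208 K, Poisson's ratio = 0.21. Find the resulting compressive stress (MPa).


Tempering stress: sigma = E * alpha * dT / (1 - nu)
  E (MPa) = 60 * 1000 = 60000
  Numerator = 60000 * (8.4 x 10^-6) * 208 = 104.832
  Denominator = 1 - 0.21 = 0.79
  sigma = 104.832 / 0.79 = 132.7 MPa

132.7 MPa


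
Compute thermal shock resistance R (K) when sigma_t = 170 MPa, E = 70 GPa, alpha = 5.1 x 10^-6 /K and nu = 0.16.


Thermal shock resistance: R = sigma * (1 - nu) / (E * alpha)
  Numerator = 170 * (1 - 0.16) = 142.8
  Denominator = 70 * 1000 * (5.1 x 10^-6) = 0.357
  R = 142.8 / 0.357 = 400.0 K

400.0 K


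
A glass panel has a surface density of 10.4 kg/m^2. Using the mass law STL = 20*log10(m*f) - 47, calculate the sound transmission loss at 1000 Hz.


Mass law: STL = 20 * log10(m * f) - 47
  m * f = 10.4 * 1000 = 10400
  log10(10400) = 4.01703
  STL = 20 * 4.01703 - 47 = 80.3406 - 47 = 33.3 dB

33.3 dB


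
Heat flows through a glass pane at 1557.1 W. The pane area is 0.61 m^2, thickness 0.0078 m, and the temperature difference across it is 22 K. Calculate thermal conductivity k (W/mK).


Fourier's law rearranged: k = Q * t / (A * dT)
  Numerator = 1557.1 * 0.0078 = 12.14538
  Denominator = 0.61 * 22 = 13.42
  k = 12.14538 / 13.42 = 0.905 W/mK

0.905 W/mK


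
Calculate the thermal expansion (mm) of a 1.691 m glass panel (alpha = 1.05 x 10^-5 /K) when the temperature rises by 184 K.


Thermal expansion formula: dL = alpha * L0 * dT
  dL = (1.05 x 10^-5) * 1.691 * 184 = 0.00326701 m
Convert to mm: 0.00326701 * 1000 = 3.267 mm

3.267 mm


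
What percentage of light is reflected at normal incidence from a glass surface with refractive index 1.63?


Fresnel reflectance at normal incidence:
  R = ((n - 1)/(n + 1))^2
  (n - 1)/(n + 1) = (1.63 - 1)/(1.63 + 1) = 0.239544
  R = 0.239544^2 = 0.0573813
  R(%) = 0.0573813 * 100 = 5.738%

5.738%


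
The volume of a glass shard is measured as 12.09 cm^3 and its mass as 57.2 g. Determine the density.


Use the definition of density:
  rho = mass / volume
  rho = 57.2 / 12.09 = 4.731 g/cm^3

4.731 g/cm^3


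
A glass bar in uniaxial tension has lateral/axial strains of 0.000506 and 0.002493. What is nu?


Poisson's ratio: nu = lateral strain / axial strain
  nu = 0.000506 / 0.002493 = 0.203

0.203


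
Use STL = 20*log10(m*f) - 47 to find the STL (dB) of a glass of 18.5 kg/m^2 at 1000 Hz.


Mass law: STL = 20 * log10(m * f) - 47
  m * f = 18.5 * 1000 = 18500
  log10(18500) = 4.26717
  STL = 20 * 4.26717 - 47 = 85.3434 - 47 = 38.3 dB

38.3 dB


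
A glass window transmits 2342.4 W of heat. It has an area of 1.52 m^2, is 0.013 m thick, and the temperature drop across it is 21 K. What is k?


Fourier's law rearranged: k = Q * t / (A * dT)
  Numerator = 2342.4 * 0.013 = 30.4512
  Denominator = 1.52 * 21 = 31.92
  k = 30.4512 / 31.92 = 0.954 W/mK

0.954 W/mK


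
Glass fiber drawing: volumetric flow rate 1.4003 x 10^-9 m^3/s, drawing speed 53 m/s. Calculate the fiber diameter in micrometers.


Cross-sectional area from continuity:
  A = Q / v = 1.4003 x 10^-9 / 53 = 2.642075 x 10^-11 m^2
Diameter from circular cross-section:
  d = sqrt(4A / pi) * 10^6 (m -> um)
  d = sqrt(4 * 2.642075 x 10^-11 / pi) * 10^6 = 5.8 um

5.8 um


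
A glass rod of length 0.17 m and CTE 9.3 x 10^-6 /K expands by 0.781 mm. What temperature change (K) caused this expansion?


Rearrange dL = alpha * L0 * dT for dT:
  dT = dL / (alpha * L0)
  dL (m) = 0.781 / 1000 = 0.000781
  dT = 0.000781 / ((9.3 x 10^-6) * 0.17) = 494.0 K

494.0 K


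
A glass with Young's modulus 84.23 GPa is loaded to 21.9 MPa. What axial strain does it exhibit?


Rearrange E = sigma / epsilon:
  epsilon = sigma / E
  E (MPa) = 84.23 * 1000 = 84230
  epsilon = 21.9 / 84230 = 0.00026

0.00026


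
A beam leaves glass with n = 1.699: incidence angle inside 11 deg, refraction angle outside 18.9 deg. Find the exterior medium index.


Apply Snell's law: n1 * sin(theta1) = n2 * sin(theta2)
  n2 = n1 * sin(theta1) / sin(theta2)
  sin(11) = 0.190809
  sin(18.9) = 0.323917
  n2 = 1.699 * 0.190809 / 0.323917 = 1.0008

1.0008


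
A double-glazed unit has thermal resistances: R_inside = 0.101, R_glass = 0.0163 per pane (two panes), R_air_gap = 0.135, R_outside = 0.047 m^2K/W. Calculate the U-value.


Total thermal resistance (series):
  R_total = R_in + R_glass + R_air + R_glass + R_out
  R_total = 0.101 + 0.0163 + 0.135 + 0.0163 + 0.047 = 0.3156 m^2K/W
U-value = 1 / R_total = 1 / 0.3156 = 3.169 W/m^2K

3.169 W/m^2K


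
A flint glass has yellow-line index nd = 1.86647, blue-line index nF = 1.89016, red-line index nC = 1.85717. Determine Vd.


Abbe number formula: Vd = (nd - 1) / (nF - nC)
  nd - 1 = 1.86647 - 1 = 0.86647
  nF - nC = 1.89016 - 1.85717 = 0.03299
  Vd = 0.86647 / 0.03299 = 26.26

26.26


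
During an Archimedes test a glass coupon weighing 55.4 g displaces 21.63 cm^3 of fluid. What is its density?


Use the definition of density:
  rho = mass / volume
  rho = 55.4 / 21.63 = 2.561 g/cm^3

2.561 g/cm^3


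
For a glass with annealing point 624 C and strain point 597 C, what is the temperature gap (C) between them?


Gap = T_anneal - T_strain:
  gap = 624 - 597 = 27 C

27 C


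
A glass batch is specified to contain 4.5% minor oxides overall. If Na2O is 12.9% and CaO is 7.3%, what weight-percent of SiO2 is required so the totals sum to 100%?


Known pieces sum to 100%:
  SiO2 = 100 - (others + Na2O + CaO)
  SiO2 = 100 - (4.5 + 12.9 + 7.3) = 75.3%

75.3%


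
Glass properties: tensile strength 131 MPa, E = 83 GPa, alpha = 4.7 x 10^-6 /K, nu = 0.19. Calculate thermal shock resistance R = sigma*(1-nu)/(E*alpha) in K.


Thermal shock resistance: R = sigma * (1 - nu) / (E * alpha)
  Numerator = 131 * (1 - 0.19) = 106.11
  Denominator = 83 * 1000 * (4.7 x 10^-6) = 0.3901
  R = 106.11 / 0.3901 = 272.0 K

272.0 K


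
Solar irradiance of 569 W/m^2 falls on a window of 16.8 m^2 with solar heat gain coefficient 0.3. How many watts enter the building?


Solar heat gain: Q = Area * SHGC * Irradiance
  Q = 16.8 * 0.3 * 569 = 2867.8 W

2867.8 W


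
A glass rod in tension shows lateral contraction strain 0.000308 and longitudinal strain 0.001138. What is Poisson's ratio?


Poisson's ratio: nu = lateral strain / axial strain
  nu = 0.000308 / 0.001138 = 0.2707

0.2707


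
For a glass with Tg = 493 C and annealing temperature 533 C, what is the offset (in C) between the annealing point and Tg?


Offset = T_anneal - Tg:
  offset = 533 - 493 = 40 C

40 C


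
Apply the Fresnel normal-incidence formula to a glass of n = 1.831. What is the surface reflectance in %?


Fresnel reflectance at normal incidence:
  R = ((n - 1)/(n + 1))^2
  (n - 1)/(n + 1) = (1.831 - 1)/(1.831 + 1) = 0.293536
  R = 0.293536^2 = 0.0861634
  R(%) = 0.0861634 * 100 = 8.616%

8.616%


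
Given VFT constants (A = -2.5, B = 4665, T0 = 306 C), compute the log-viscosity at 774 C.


VFT equation: log(eta) = A + B / (T - T0)
  T - T0 = 774 - 306 = 468
  B / (T - T0) = 4665 / 468 = 9.968
  log(eta) = -2.5 + 9.968 = 7.468

7.468


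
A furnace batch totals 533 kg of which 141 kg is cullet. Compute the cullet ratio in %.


Cullet ratio = (cullet mass / total batch mass) * 100
  Ratio = 141 / 533 * 100 = 26.45%

26.45%


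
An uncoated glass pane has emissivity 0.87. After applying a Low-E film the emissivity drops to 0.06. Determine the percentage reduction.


Percentage reduction = (1 - coated/uncoated) * 100
  Ratio = 0.06 / 0.87 = 0.069
  Reduction = (1 - 0.069) * 100 = 93.1%

93.1%


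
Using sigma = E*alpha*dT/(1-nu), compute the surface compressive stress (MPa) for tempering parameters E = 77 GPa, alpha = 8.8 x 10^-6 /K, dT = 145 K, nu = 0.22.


Tempering stress: sigma = E * alpha * dT / (1 - nu)
  E (MPa) = 77 * 1000 = 77000
  Numerator = 77000 * (8.8 x 10^-6) * 145 = 98.252
  Denominator = 1 - 0.22 = 0.78
  sigma = 98.252 / 0.78 = 126.0 MPa

126.0 MPa


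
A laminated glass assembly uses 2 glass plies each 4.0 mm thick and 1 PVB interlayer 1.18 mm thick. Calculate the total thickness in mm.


Total thickness = glass contribution + PVB contribution
  Glass: 2 * 4.0 = 8.0 mm
  PVB: 1 * 1.18 = 1.18 mm
  Total = 8.0 + 1.18 = 9.18 mm

9.18 mm


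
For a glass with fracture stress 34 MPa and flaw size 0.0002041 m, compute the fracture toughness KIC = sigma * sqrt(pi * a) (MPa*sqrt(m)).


Fracture toughness: KIC = sigma * sqrt(pi * a)
  pi * a = pi * 0.0002041 = 0.000641199
  sqrt(pi * a) = 0.025322
  KIC = 34 * 0.025322 = 0.861 MPa*sqrt(m)

0.861 MPa*sqrt(m)


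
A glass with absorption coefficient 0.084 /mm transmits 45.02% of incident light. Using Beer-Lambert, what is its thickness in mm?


Rearrange T = exp(-alpha * thickness):
  thickness = -ln(T) / alpha
  T = 45.02/100 = 0.4502
  ln(T) = -0.79806
  -ln(T) = 0.79806
  thickness = 0.79806 / 0.084 = 9.5 mm

9.5 mm


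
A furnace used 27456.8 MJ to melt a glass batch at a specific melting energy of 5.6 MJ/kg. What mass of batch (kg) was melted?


Rearrange E = m * s for m:
  m = E / s
  m = 27456.8 / 5.6 = 4903.0 kg

4903.0 kg


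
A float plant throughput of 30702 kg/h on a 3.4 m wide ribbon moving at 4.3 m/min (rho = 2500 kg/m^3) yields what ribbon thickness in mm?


Ribbon cross-section from mass balance:
  Volume rate = throughput / density = 30702 / 2500 = 12.2808 m^3/h
  thickness = volume rate / (speed * 60 * width), i.e.
  thickness = throughput / (60 * speed * width * density) * 1000
  thickness = 30702 / (60 * 4.3 * 3.4 * 2500) * 1000 = 14.0 mm

14.0 mm


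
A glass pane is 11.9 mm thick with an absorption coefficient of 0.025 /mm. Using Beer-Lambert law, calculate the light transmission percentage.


Beer-Lambert law: T = exp(-alpha * thickness)
  exponent = -0.025 * 11.9 = -0.2975
  T = exp(-0.2975) = 0.7427
  Percentage = 0.7427 * 100 = 74.27%

74.27%


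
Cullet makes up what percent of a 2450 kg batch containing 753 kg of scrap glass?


Cullet ratio = (cullet mass / total batch mass) * 100
  Ratio = 753 / 2450 * 100 = 30.73%

30.73%


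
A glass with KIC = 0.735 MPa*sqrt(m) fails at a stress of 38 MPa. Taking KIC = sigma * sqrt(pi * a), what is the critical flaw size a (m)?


Rearrange KIC = sigma * sqrt(pi * a):
  sqrt(pi * a) = KIC / sigma
  sqrt(pi * a) = 0.735 / 38 = 0.019342
  a = (KIC / sigma)^2 / pi
  a = 0.019342^2 / pi = 0.0001191 m

0.0001191 m


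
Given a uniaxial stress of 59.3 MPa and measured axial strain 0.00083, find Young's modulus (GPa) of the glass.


Young's modulus: E = stress / strain
  E = 59.3 MPa / 0.00083 = 71445.78 MPa
Convert to GPa: 71445.78 / 1000 = 71.45 GPa

71.45 GPa


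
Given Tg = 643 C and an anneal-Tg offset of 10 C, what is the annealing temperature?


The annealing temperature is Tg plus the offset:
  T_anneal = 643 + 10 = 653 C

653 C


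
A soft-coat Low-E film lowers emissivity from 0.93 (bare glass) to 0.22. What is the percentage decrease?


Percentage reduction = (1 - coated/uncoated) * 100
  Ratio = 0.22 / 0.93 = 0.2366
  Reduction = (1 - 0.2366) * 100 = 76.3%

76.3%


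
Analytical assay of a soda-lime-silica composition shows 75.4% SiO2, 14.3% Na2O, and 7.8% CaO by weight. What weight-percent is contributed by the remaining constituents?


Sum the three major oxides:
  SiO2 + Na2O + CaO = 75.4 + 14.3 + 7.8 = 97.5%
Subtract from 100%:
  Others = 100 - 97.5 = 2.5%

2.5%


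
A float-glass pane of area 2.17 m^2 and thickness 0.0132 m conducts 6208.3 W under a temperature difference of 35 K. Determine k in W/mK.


Fourier's law rearranged: k = Q * t / (A * dT)
  Numerator = 6208.3 * 0.0132 = 81.94956
  Denominator = 2.17 * 35 = 75.95
  k = 81.94956 / 75.95 = 1.079 W/mK

1.079 W/mK


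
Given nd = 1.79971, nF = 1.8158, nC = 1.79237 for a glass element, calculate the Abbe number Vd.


Abbe number formula: Vd = (nd - 1) / (nF - nC)
  nd - 1 = 1.79971 - 1 = 0.79971
  nF - nC = 1.8158 - 1.79237 = 0.02343
  Vd = 0.79971 / 0.02343 = 34.13

34.13


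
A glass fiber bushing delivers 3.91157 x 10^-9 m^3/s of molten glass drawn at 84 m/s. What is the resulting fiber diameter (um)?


Cross-sectional area from continuity:
  A = Q / v = 3.91157 x 10^-9 / 84 = 4.656631 x 10^-11 m^2
Diameter from circular cross-section:
  d = sqrt(4A / pi) * 10^6 (m -> um)
  d = sqrt(4 * 4.656631 x 10^-11 / pi) * 10^6 = 7.7 um

7.7 um


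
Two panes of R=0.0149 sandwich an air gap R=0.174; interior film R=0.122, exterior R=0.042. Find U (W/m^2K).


Total thermal resistance (series):
  R_total = R_in + R_glass + R_air + R_glass + R_out
  R_total = 0.122 + 0.0149 + 0.174 + 0.0149 + 0.042 = 0.3678 m^2K/W
U-value = 1 / R_total = 1 / 0.3678 = 2.719 W/m^2K

2.719 W/m^2K


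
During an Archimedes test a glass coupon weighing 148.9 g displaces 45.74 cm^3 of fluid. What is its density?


Use the definition of density:
  rho = mass / volume
  rho = 148.9 / 45.74 = 3.255 g/cm^3

3.255 g/cm^3


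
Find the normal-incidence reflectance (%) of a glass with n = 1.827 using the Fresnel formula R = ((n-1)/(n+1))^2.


Fresnel reflectance at normal incidence:
  R = ((n - 1)/(n + 1))^2
  (n - 1)/(n + 1) = (1.827 - 1)/(1.827 + 1) = 0.292536
  R = 0.292536^2 = 0.0855773
  R(%) = 0.0855773 * 100 = 8.558%

8.558%


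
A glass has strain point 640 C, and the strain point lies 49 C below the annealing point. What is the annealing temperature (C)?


T_anneal = T_strain + gap:
  T_anneal = 640 + 49 = 689 C

689 C


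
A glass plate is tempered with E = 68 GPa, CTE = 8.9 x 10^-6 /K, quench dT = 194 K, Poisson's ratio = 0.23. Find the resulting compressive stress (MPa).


Tempering stress: sigma = E * alpha * dT / (1 - nu)
  E (MPa) = 68 * 1000 = 68000
  Numerator = 68000 * (8.9 x 10^-6) * 194 = 117.4088
  Denominator = 1 - 0.23 = 0.77
  sigma = 117.4088 / 0.77 = 152.5 MPa

152.5 MPa


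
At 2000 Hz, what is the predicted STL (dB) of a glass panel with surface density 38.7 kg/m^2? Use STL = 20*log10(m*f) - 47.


Mass law: STL = 20 * log10(m * f) - 47
  m * f = 38.7 * 2000 = 77400
  log10(77400) = 4.88874
  STL = 20 * 4.88874 - 47 = 97.7748 - 47 = 50.8 dB

50.8 dB


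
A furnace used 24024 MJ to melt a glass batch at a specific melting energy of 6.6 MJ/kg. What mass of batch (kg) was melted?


Rearrange E = m * s for m:
  m = E / s
  m = 24024 / 6.6 = 3640.0 kg

3640.0 kg


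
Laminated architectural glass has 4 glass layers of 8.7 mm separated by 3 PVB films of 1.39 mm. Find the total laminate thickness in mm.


Total thickness = glass contribution + PVB contribution
  Glass: 4 * 8.7 = 34.8 mm
  PVB: 3 * 1.39 = 4.17 mm
  Total = 34.8 + 4.17 = 38.97 mm

38.97 mm


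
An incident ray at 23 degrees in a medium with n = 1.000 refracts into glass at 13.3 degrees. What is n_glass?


Apply Snell's law: n1 * sin(theta1) = n2 * sin(theta2)
  n2 = n1 * sin(theta1) / sin(theta2)
  sin(23) = 0.390731
  sin(13.3) = 0.23005
  n2 = 1.000 * 0.390731 / 0.23005 = 1.6985

1.6985


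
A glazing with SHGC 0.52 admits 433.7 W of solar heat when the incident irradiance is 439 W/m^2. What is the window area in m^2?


Rearrange Q = Area * SHGC * Irradiance:
  Area = Q / (SHGC * Irradiance)
  Area = 433.7 / (0.52 * 439) = 1.9 m^2

1.9 m^2


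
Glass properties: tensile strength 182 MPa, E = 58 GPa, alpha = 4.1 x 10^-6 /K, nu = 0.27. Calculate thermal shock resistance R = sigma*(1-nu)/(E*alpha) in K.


Thermal shock resistance: R = sigma * (1 - nu) / (E * alpha)
  Numerator = 182 * (1 - 0.27) = 132.86
  Denominator = 58 * 1000 * (4.1 x 10^-6) = 0.2378
  R = 132.86 / 0.2378 = 558.7 K

558.7 K


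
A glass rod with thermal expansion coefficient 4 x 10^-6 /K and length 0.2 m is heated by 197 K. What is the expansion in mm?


Thermal expansion formula: dL = alpha * L0 * dT
  dL = (4 x 10^-6) * 0.2 * 197 = 0.0001576 m
Convert to mm: 0.0001576 * 1000 = 0.1576 mm

0.1576 mm


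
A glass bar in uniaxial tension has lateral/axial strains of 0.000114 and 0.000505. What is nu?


Poisson's ratio: nu = lateral strain / axial strain
  nu = 0.000114 / 0.000505 = 0.2257

0.2257


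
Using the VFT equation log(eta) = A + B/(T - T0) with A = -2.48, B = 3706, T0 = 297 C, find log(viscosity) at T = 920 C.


VFT equation: log(eta) = A + B / (T - T0)
  T - T0 = 920 - 297 = 623
  B / (T - T0) = 3706 / 623 = 5.949
  log(eta) = -2.48 + 5.949 = 3.469

3.469


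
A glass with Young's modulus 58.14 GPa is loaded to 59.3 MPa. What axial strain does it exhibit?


Rearrange E = sigma / epsilon:
  epsilon = sigma / E
  E (MPa) = 58.14 * 1000 = 58140
  epsilon = 59.3 / 58140 = 0.00102

0.00102


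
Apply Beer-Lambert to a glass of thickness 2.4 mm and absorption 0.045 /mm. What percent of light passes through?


Beer-Lambert law: T = exp(-alpha * thickness)
  exponent = -0.045 * 2.4 = -0.108
  T = exp(-0.108) = 0.8976
  Percentage = 0.8976 * 100 = 89.76%

89.76%


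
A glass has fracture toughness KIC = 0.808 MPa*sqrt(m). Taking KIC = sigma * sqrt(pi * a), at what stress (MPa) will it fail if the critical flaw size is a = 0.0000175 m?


Rearrange KIC = sigma * sqrt(pi * a):
  sigma = KIC / sqrt(pi * a)
  sqrt(pi * 0.0000175) = 0.007415
  sigma = 0.808 / 0.007415 = 108.97 MPa

108.97 MPa


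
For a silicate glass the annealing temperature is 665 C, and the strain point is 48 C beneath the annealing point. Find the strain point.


Strain point = annealing point - difference:
  T_strain = 665 - 48 = 617 C

617 C


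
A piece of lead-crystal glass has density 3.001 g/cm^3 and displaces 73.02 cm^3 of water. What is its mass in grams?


Rearrange rho = m / V:
  m = rho * V
  m = 3.001 * 73.02 = 219.133 g

219.133 g


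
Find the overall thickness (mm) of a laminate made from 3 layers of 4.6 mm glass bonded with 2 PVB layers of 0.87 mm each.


Total thickness = glass contribution + PVB contribution
  Glass: 3 * 4.6 = 13.8 mm
  PVB: 2 * 0.87 = 1.74 mm
  Total = 13.8 + 1.74 = 15.54 mm

15.54 mm


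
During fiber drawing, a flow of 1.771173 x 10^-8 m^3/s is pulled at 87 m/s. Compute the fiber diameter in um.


Cross-sectional area from continuity:
  A = Q / v = 1.771173 x 10^-8 / 87 = 2.035831 x 10^-10 m^2
Diameter from circular cross-section:
  d = sqrt(4A / pi) * 10^6 (m -> um)
  d = sqrt(4 * 2.035831 x 10^-10 / pi) * 10^6 = 16.1 um

16.1 um


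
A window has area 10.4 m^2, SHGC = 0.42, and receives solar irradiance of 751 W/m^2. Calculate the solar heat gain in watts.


Solar heat gain: Q = Area * SHGC * Irradiance
  Q = 10.4 * 0.42 * 751 = 3280.4 W

3280.4 W


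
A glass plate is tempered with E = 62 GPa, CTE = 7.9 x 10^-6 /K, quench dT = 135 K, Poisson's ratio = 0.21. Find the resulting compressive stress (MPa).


Tempering stress: sigma = E * alpha * dT / (1 - nu)
  E (MPa) = 62 * 1000 = 62000
  Numerator = 62000 * (7.9 x 10^-6) * 135 = 66.123
  Denominator = 1 - 0.21 = 0.79
  sigma = 66.123 / 0.79 = 83.7 MPa

83.7 MPa


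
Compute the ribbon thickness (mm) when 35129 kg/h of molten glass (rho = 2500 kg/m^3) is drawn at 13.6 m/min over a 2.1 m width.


Ribbon cross-section from mass balance:
  Volume rate = throughput / density = 35129 / 2500 = 14.0516 m^3/h
  thickness = volume rate / (speed * 60 * width), i.e.
  thickness = throughput / (60 * speed * width * density) * 1000
  thickness = 35129 / (60 * 13.6 * 2.1 * 2500) * 1000 = 8.2 mm

8.2 mm


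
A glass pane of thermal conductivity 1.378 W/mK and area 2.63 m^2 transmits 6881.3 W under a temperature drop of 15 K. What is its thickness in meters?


Fourier's law: t = k * A * dT / Q
  t = 1.378 * 2.63 * 15 / 6881.3
  t = 54.3621 / 6881.3 = 0.0079 m

0.0079 m


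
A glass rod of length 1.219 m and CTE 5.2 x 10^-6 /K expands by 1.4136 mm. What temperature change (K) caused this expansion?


Rearrange dL = alpha * L0 * dT for dT:
  dT = dL / (alpha * L0)
  dL (m) = 1.4136 / 1000 = 0.0014136
  dT = 0.0014136 / ((5.2 x 10^-6) * 1.219) = 223.0 K

223.0 K


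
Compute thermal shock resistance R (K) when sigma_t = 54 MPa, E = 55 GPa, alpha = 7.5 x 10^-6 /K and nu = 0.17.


Thermal shock resistance: R = sigma * (1 - nu) / (E * alpha)
  Numerator = 54 * (1 - 0.17) = 44.82
  Denominator = 55 * 1000 * (7.5 x 10^-6) = 0.4125
  R = 44.82 / 0.4125 = 108.7 K

108.7 K


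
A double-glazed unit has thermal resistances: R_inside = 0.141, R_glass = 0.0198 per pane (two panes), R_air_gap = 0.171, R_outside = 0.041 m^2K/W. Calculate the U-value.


Total thermal resistance (series):
  R_total = R_in + R_glass + R_air + R_glass + R_out
  R_total = 0.141 + 0.0198 + 0.171 + 0.0198 + 0.041 = 0.3926 m^2K/W
U-value = 1 / R_total = 1 / 0.3926 = 2.547 W/m^2K

2.547 W/m^2K


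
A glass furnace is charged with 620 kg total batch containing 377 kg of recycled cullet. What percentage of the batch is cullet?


Cullet ratio = (cullet mass / total batch mass) * 100
  Ratio = 377 / 620 * 100 = 60.81%

60.81%
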